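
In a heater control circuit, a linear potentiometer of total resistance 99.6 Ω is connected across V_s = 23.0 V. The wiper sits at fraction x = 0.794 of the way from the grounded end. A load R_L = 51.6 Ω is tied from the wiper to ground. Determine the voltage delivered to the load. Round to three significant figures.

V_out ≈ 13.9 V

Split the track: R_lower = x·R_p = 79.08 Ω, R_upper = (1−x)·R_p = 20.52 Ω.
R_L loads the lower segment: effective lower R = 31.23 Ω.
Then V_out = V_s · 31.23/(20.52 + 31.23) = 13.88 V.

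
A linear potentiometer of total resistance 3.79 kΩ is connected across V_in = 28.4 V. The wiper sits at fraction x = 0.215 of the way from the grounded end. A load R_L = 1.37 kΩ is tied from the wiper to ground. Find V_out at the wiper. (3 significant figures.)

Split the track: R_lower = x·R_p = 0.8148 kΩ, R_upper = (1−x)·R_p = 2.975 kΩ.
R_L loads the lower segment: effective lower R = 0.5109 kΩ.
Loaded-divider output: V_out = 28.4 × 0.1466 = 4.163 V.

V_out ≈ 4.16 V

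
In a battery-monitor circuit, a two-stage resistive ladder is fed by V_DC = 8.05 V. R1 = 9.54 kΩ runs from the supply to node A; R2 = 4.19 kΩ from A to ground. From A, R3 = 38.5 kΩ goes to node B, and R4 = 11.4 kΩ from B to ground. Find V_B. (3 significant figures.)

V_B ≈ 0.530 V

Node A sees R2 in parallel with the series input of stage 2, R3 + R4 = 49.90 kΩ.
Effective lower resistance at A: R2 ‖ 49.90 = 3.865 kΩ.
So V_A = 8.05 × 0.2883 = 2.321 V.
V_B = V_A × 0.2285 = 0.5303 V.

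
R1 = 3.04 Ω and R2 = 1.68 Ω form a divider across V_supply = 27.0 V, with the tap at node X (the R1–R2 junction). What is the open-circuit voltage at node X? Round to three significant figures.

With X open, the divider is unloaded: V_th = 27.0 × 1.68/4.720 = 9.610 V.

V_th ≈ 9.61 V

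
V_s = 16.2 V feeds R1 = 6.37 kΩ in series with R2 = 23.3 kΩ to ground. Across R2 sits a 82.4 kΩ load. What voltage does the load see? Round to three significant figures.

V_out ≈ 12.0 V

The load sits in parallel with R2, giving an effective lower resistance R2' = R2·R_L/(R2+R_L) = 18.16 kΩ.
Then V_out = V_s · R2'/(R1 + R2') = 16.2 × 18.16/24.53 = 11.99 V.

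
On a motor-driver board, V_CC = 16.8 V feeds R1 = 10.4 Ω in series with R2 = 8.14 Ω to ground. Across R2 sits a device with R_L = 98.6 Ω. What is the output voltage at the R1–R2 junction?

R2 ‖ R_L = (8.14 × 98.6)/(8.14 + 98.6) = 7.519 Ω.
Now apply the divider: V_out = 16.8 × 0.4196 = 7.050 V.

V_out ≈ 7.05 V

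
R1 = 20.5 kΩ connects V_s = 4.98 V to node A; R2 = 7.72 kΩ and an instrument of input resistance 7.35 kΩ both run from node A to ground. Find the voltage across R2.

First combine the lower leg with the load: R2 ‖ R_L = 3.765 kΩ.
Then V_out = V_s · R2'/(R1 + R2') = 4.98 × 3.765/24.27 = 0.7727 V.

V_out ≈ 0.773 V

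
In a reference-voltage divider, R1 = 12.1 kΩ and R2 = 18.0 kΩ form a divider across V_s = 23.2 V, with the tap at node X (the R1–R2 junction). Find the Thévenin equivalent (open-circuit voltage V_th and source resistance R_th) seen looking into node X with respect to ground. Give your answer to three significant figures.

V_th is the unloaded tap voltage: V_s · R2/(R1+R2) = 23.2 × 0.5980 = 13.87 V.
With V_s suppressed (replaced by a short), R_th = R1 ‖ R2 = (12.10 × 18.0)/(12.10 + 18.0) = 7.236 kΩ.

V_th ≈ 13.9 V, R_th ≈ 7.24 kΩ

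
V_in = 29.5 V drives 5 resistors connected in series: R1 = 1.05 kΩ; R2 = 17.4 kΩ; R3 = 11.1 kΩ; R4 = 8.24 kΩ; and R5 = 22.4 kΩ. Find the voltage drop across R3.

ΣR = 1.05 + 17.4 + 11.1 + 8.24 + 22.4 = 60.19 kΩ.
V = V_in · R/ΣR = 29.5 × 0.1844 = 5.440 V.

V ≈ 5.44 V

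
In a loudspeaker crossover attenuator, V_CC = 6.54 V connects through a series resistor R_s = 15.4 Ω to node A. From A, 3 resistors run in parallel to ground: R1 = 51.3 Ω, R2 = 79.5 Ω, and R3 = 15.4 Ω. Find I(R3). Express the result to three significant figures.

Parallel bank: R_p = 1/(1/51.3 + 1/79.5 + 1/15.4) = 10.31 Ω.
V_A by voltage divider: V_A = 6.54 × 10.31/(15.4 + 10.31) = 2.622 V.
Branch current I = V_A/R3 = 2.622/15.4 = 0.1703 A.

I ≈ 0.170 A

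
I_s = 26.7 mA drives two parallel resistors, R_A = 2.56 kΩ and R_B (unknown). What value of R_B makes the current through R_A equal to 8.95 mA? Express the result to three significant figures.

In a two-way split, I_A/I_s = R_B/(R_A + R_B).
With f = 0.3352, R_B = R_A · f/(1−f) = 2.56 × 0.5042 = 1.291 kΩ.

R_B ≈ 1.29 kΩ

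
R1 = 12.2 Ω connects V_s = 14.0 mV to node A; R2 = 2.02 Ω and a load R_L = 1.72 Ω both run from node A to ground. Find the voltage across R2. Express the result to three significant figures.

V_out ≈ 0.991 mV

The load sits in parallel with R2, giving an effective lower resistance R2' = R2·R_L/(R2+R_L) = 0.9290 Ω.
Voltage divider with the loaded lower leg: V_out = 14.0 × 0.9290/(12.2 + 0.9290) = 14.0 × 0.07076 = 0.9906 mV.
(Unloaded it would be 1.99 mV; the load pulls it down.)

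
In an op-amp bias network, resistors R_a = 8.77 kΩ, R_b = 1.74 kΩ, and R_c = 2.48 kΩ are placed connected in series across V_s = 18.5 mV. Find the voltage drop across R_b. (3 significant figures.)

V ≈ 2.48 mV

ΣR = 8.77 + 1.74 + 2.48 = 12.99 kΩ.
Voltage divider: V = V_s · (1.740 / 12.99) = 18.5 × 0.1339 = 2.478 mV.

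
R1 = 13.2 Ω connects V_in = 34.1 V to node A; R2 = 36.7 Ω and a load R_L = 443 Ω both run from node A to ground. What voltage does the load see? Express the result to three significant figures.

V_out ≈ 24.5 V

R2 ‖ R_L = (36.7 × 443)/(36.7 + 443) = 33.89 Ω.
Then V_out = V_in · R2'/(R1 + R2') = 34.1 × 33.89/47.09 = 24.54 V.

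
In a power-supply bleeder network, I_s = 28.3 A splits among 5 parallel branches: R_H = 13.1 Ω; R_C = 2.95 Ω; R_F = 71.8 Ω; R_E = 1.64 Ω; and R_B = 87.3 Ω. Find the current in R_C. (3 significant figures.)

Total conductance ΣG = 1/13.1 + 1/2.95 + 1/71.8 + 1/1.64 + 1/87.3 = 1.050 (units of 1/Ω).
R_C takes the fraction G_k/ΣG = 0.3390/1.050 = 0.3227, so I = 28.3 × 0.3227 = 9.132 A.

I ≈ 9.13 A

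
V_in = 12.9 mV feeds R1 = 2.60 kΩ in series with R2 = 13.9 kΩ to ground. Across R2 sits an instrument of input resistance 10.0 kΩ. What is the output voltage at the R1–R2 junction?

V_out ≈ 8.91 mV

The load sits in parallel with R2, giving an effective lower resistance R2' = R2·R_L/(R2+R_L) = 5.816 kΩ.
Then V_out = V_in · R2'/(R1 + R2') = 12.9 × 5.816/8.416 = 8.915 mV.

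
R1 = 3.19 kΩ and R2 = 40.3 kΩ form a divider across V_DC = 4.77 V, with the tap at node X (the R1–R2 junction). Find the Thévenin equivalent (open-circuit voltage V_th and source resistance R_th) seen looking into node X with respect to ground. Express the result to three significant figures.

V_th ≈ 4.42 V, R_th ≈ 2.96 kΩ

With X open, the divider is unloaded: V_th = 4.77 × 40.3/43.49 = 4.420 V.
Looking into X with the source shorted: R_th = R1·R2/(R1+R2) = 3.190 × 40.3/43.49 = 2.956 kΩ.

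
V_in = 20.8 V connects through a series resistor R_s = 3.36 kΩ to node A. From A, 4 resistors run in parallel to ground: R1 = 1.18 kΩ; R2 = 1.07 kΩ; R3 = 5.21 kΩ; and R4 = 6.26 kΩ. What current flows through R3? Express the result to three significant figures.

I ≈ 0.489 mA

Combine the parallel branches: R_p = (1/1.18 + 1/1.07 + 1/5.21 + 1/6.26)⁻¹ = 0.4687 kΩ.
V_A by voltage divider: V_A = 20.8 × 0.4687/(3.36 + 0.4687) = 2.546 V.
I(R3) = V_A / R3 = 2.546/5.21 = 0.4887 mA.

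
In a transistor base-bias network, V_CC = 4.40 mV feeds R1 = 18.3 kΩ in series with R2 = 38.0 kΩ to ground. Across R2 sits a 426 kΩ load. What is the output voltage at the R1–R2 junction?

V_out ≈ 2.89 mV

The load sits in parallel with R2, giving an effective lower resistance R2' = R2·R_L/(R2+R_L) = 34.89 kΩ.
Now apply the divider: V_out = 4.40 × 0.6559 = 2.886 mV.
(Unloaded it would be 2.97 mV; the load pulls it down.)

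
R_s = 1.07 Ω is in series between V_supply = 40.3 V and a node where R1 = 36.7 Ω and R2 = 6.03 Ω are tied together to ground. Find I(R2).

I ≈ 5.54 A

Equivalent of the parallel group: R_p = 5.179 Ω.
V_A = 40.3 × 5.179/6.249 = 33.40 V.
Branch current I = V_A/R2 = 33.40/6.03 = 5.539 A.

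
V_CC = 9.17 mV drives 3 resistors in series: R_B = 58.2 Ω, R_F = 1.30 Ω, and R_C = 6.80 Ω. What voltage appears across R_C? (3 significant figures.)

V ≈ 0.941 mV

Total series resistance ΣR = 58.2 + 1.30 + 6.80 = 66.30 Ω.
By the voltage-divider rule, V = 9.17 × 6.800/66.30 = 0.9405 mV.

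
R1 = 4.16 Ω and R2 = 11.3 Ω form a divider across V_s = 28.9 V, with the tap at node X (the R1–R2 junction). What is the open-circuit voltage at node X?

V_th ≈ 21.1 V

With X open, the divider is unloaded: V_th = 28.9 × 11.3/15.46 = 21.12 V.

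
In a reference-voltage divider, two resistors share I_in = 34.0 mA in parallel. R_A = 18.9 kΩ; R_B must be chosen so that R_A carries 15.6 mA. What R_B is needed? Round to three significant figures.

R_B ≈ 16.0 kΩ

In a two-way split, I_A/I_in = R_B/(R_A + R_B).
With f = 0.4588, R_B = R_A · f/(1−f) = 18.9 × 0.8478 = 16.02 kΩ.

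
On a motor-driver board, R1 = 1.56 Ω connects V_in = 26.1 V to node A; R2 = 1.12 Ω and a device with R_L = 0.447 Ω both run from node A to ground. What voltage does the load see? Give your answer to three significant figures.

R2 ‖ R_L = (1.12 × 0.447)/(1.12 + 0.447) = 0.3195 Ω.
Now apply the divider: V_out = 26.1 × 0.1700 = 4.437 V.

V_out ≈ 4.44 V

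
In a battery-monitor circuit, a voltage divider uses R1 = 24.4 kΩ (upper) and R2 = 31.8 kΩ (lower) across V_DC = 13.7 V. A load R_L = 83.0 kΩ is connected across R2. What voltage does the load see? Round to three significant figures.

V_out ≈ 6.65 V

R2 ‖ R_L = (31.8 × 83.0)/(31.8 + 83.0) = 22.99 kΩ.
Now apply the divider: V_out = 13.7 × 0.4851 = 6.646 V.
(Unloaded it would be 7.75 V; the load pulls it down.)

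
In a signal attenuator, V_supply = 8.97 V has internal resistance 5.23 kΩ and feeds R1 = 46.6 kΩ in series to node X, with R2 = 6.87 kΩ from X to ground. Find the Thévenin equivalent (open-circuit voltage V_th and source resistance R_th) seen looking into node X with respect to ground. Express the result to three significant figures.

R1' = 5.23 + 46.6 = 51.83 kΩ (source resistance + R1).
V_th is the unloaded tap voltage: V_supply · R2/(R1'+R2) = 8.97 × 0.1170 = 1.050 V.
Looking into X with the source shorted: R_th = R1'·R2/(R1'+R2) = 51.83 × 6.87/58.70 = 6.066 kΩ.

V_th ≈ 1.05 V, R_th ≈ 6.07 kΩ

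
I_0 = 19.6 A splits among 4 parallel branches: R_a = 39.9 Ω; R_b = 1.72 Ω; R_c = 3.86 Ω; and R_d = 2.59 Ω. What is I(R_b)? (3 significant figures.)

ΣG = 1/39.9 + 1/1.72 + 1/3.86 + 1/2.59 = 1.252.
By the current-divider rule, I = I_0 · G_k/ΣG = 19.6 × 0.4645 = 9.104 A.

I ≈ 9.10 A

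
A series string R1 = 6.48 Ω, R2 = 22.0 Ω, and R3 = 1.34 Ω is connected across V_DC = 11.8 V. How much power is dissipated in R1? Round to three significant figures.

ΣR = 29.82 Ω → I = 11.8/29.82 = 0.3957 A.
V(R1) = I·R = 2.564 V; P = V·I = 2.564 × 0.3957 = 1.015 W.

P ≈ 1.01 W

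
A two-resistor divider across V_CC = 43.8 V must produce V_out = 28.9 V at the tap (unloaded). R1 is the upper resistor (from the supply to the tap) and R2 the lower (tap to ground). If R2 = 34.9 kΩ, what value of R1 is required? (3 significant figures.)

The divider ratio is R2/(R1+R2) = 28.9/43.8 = 0.6598.
R1 = R2·(1/k − 1) = 34.9 × 0.5156 = 17.99 kΩ.

R1 ≈ 18.0 kΩ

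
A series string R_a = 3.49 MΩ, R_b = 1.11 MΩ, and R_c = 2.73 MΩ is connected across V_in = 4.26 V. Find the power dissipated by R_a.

P ≈ 1.18 µW

Series current I = V_in/ΣR = 4.26/7.330 = 0.5812 µA.
P = I²R = 0.3378 × 3.49 = 1.179 µW.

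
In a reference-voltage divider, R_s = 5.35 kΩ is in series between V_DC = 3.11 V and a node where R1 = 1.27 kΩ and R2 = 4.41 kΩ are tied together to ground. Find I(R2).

Parallel bank: R_p = 1/(1/1.27 + 1/4.41) = 0.9860 kΩ.
V_A = 3.11 × 0.9860/6.336 = 0.4840 V.
I(R2) = V_A / R2 = 0.4840/4.41 = 0.1097 mA.
(Check via current divider: I_total = 0.4908 mA; share G_k/ΣG = 0.2236 → same result.)

I ≈ 0.110 mA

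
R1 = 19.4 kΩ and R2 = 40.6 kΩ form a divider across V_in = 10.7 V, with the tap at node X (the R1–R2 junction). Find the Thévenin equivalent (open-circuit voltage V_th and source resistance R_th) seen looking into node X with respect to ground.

With X open, the divider is unloaded: V_th = 10.7 × 40.6/60.00 = 7.240 V.
Zeroing V_in shorts the top of R1 to ground, so R_th = R1 ‖ R2 = 13.13 kΩ.

V_th ≈ 7.24 V, R_th ≈ 13.1 kΩ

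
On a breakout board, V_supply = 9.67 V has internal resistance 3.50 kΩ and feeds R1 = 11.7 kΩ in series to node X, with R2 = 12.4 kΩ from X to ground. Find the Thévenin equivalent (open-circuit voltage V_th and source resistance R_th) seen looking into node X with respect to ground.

V_th ≈ 4.34 V, R_th ≈ 6.83 kΩ

R1' = 3.50 + 11.7 = 15.20 kΩ (source resistance + R1).
V_th is the unloaded tap voltage: V_supply · R2/(R1'+R2) = 9.67 × 0.4493 = 4.344 V.
Looking into X with the source shorted: R_th = R1'·R2/(R1'+R2) = 15.20 × 12.4/27.60 = 6.829 kΩ.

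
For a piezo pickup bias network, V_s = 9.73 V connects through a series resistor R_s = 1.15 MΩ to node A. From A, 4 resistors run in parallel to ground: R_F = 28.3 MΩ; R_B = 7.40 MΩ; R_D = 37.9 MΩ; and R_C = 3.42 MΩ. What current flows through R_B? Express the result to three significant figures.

Combine the parallel branches: R_p = (1/28.3 + 1/7.40 + 1/37.9 + 1/3.42)⁻¹ = 2.044 MΩ.
V_A = 9.73 × 2.044/3.194 = 6.227 V.
I(R_B) = V_A / R_B = 6.227/7.40 = 0.8414 µA.

I ≈ 0.841 µA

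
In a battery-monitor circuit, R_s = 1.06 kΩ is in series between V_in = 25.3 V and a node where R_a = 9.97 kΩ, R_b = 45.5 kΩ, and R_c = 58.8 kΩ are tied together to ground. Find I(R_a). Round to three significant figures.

I ≈ 2.21 mA

Combine the parallel branches: R_p = (1/9.97 + 1/45.5 + 1/58.8)⁻¹ = 7.179 kΩ.
V_A by voltage divider: V_A = 25.3 × 7.179/(1.06 + 7.179) = 22.05 V.
I(R_a) = V_A / R_a = 22.05/9.97 = 2.211 mA.
(Check via current divider: I_total = 3.071 mA; share G_k/ΣG = 0.7201 → same result.)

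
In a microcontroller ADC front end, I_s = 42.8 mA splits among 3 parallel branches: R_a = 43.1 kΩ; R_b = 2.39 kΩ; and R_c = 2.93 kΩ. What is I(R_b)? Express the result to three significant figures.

Conductances: ΣG = 1/43.1 + 1/2.39 + 1/2.93 = 0.7829 (1/kΩ).
R_b takes the fraction G_k/ΣG = 0.4184/0.7829 = 0.5344, so I = 42.8 × 0.5344 = 22.87 mA.

I ≈ 22.9 mA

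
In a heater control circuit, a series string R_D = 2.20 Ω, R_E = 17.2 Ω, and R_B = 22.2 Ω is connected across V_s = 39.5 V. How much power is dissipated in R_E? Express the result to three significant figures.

P ≈ 15.5 W

Series current I = V_s/ΣR = 39.5/41.60 = 0.9495 A.
V(R_E) = I·R = 16.33 V; P = V·I = 16.33 × 0.9495 = 15.51 W.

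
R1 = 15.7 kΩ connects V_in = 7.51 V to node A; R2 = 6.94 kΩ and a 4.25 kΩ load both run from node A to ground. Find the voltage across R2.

V_out ≈ 1.08 V

First combine the lower leg with the load: R2 ‖ R_L = 2.636 kΩ.
Voltage divider with the loaded lower leg: V_out = 7.51 × 2.636/(15.7 + 2.636) = 7.51 × 0.1438 = 1.080 V.
(Unloaded it would be 2.30 V; the load pulls it down.)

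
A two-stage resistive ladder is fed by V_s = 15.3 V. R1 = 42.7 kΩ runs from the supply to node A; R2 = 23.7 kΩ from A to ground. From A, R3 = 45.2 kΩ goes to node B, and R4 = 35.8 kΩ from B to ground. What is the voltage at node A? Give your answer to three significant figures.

Node A sees R2 in parallel with the series input of stage 2, R3 + R4 = 81.00 kΩ.
R2 ‖ (R3+R4) = 18.34 kΩ.
V_A = 15.3 × 18.34/(42.7 + 18.34) = 4.596 V.

V_A ≈ 4.60 V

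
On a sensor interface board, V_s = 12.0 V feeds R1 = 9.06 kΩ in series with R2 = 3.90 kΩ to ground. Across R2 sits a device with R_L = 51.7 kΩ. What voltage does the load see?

V_out ≈ 3.43 V

The load sits in parallel with R2, giving an effective lower resistance R2' = R2·R_L/(R2+R_L) = 3.626 kΩ.
Then V_out = V_s · R2'/(R1 + R2') = 12.0 × 3.626/12.69 = 3.430 V.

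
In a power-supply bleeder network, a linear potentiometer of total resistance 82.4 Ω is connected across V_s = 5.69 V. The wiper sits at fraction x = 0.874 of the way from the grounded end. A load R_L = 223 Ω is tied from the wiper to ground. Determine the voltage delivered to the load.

Split the track: R_lower = x·R_p = 72.02 Ω, R_upper = (1−x)·R_p = 10.38 Ω.
R_L loads the lower segment: effective lower R = 54.44 Ω.
Loaded-divider output: V_out = 5.69 × 0.8398 = 4.779 V.
(Unloaded: V_out = x·V_s = 4.97 V.)

V_out ≈ 4.78 V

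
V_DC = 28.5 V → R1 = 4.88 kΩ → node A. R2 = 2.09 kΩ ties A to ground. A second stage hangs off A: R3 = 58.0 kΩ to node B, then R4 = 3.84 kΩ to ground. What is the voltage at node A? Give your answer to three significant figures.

Node A sees R2 in parallel with the series input of stage 2, R3 + R4 = 61.84 kΩ.
Effective lower resistance at A: R2 ‖ 61.84 = 2.022 kΩ.
First divider: V_A = V_DC · 2.022/(4.88 + 2.022) = 8.348 V.

V_A ≈ 8.35 V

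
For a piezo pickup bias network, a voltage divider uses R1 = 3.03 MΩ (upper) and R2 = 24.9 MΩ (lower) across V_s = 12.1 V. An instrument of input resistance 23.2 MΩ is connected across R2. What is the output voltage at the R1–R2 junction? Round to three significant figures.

R2 ‖ R_L = (24.9 × 23.2)/(24.9 + 23.2) = 12.01 MΩ.
Voltage divider with the loaded lower leg: V_out = 12.1 × 12.01/(3.03 + 12.01) = 12.1 × 0.7985 = 9.662 V.

V_out ≈ 9.66 V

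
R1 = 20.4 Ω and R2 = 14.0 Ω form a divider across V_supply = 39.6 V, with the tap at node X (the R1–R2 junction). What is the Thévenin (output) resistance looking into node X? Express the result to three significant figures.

R_th ≈ 8.30 Ω

With V_supply suppressed (replaced by a short), R_th = R1 ‖ R2 = (20.40 × 14.0)/(20.40 + 14.0) = 8.302 Ω.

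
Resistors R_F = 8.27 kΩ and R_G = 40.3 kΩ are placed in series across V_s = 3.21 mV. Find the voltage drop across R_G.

V ≈ 2.66 mV

Series total: ΣR = 8.27 + 40.3 = 48.57 kΩ.
By the voltage-divider rule, V = 3.21 × 40.30/48.57 = 2.663 mV.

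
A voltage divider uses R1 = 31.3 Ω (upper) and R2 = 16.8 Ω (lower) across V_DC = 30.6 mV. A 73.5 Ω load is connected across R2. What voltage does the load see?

V_out ≈ 9.30 mV

First combine the lower leg with the load: R2 ‖ R_L = 13.67 Ω.
Then V_out = V_DC · R2'/(R1 + R2') = 30.6 × 13.67/44.97 = 9.304 mV.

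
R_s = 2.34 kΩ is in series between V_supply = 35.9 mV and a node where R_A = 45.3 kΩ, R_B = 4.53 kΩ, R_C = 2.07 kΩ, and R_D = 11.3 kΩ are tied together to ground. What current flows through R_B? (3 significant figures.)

Combine the parallel branches: R_p = (1/45.3 + 1/4.53 + 1/2.07 + 1/11.3)⁻¹ = 1.228 kΩ.
Node voltage V_A = V_supply · R_p/(R_s + R_p) = 35.9 × 0.3441 = 12.35 mV.
I(R_B) = V_A / R_B = 12.35/4.53 = 2.727 µA.

I ≈ 2.73 µA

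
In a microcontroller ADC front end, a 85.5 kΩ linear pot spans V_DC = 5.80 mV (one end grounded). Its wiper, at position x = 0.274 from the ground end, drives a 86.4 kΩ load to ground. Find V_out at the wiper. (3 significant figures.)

The pot divides into 62.07 kΩ above the wiper and 23.43 kΩ below.
R_L loads the lower segment: effective lower R = 18.43 kΩ.
V_out = 5.80 × 18.43/(62.07 + 18.43) = 1.328 mV.

V_out ≈ 1.33 mV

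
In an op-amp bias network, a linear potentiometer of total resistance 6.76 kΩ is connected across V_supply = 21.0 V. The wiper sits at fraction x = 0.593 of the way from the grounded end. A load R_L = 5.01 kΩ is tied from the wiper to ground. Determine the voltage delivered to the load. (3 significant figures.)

V_out ≈ 9.39 V

Split the track: R_lower = x·R_p = 4.009 kΩ, R_upper = (1−x)·R_p = 2.751 kΩ.
Lower segment in parallel with the load: 4.009 ‖ 5.01 = 2.227 kΩ.
V_out = 21.0 × 2.227/(2.751 + 2.227) = 9.394 V.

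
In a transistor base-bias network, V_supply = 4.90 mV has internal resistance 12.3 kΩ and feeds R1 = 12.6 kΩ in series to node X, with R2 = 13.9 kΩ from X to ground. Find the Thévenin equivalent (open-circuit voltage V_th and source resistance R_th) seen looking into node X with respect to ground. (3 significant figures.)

R1' = 12.3 + 12.6 = 24.90 kΩ (source resistance + R1).
With X open, the divider is unloaded: V_th = 4.90 × 13.9/38.80 = 1.755 mV.
With V_supply suppressed (replaced by a short), R_th = R1' ‖ R2 = (24.90 × 13.9)/(24.90 + 13.9) = 8.920 kΩ.

V_th ≈ 1.76 mV, R_th ≈ 8.92 kΩ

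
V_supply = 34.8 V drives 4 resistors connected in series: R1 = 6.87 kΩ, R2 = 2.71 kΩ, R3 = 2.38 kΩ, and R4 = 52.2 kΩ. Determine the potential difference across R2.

V ≈ 1.47 V

Series total: ΣR = 6.87 + 2.71 + 2.38 + 52.2 = 64.16 kΩ.
Voltage divider: V = V_supply · (2.710 / 64.16) = 34.8 × 0.04224 = 1.470 V.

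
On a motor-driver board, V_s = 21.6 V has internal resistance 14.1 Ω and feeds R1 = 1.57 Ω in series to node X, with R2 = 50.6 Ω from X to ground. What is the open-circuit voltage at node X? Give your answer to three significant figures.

V_th ≈ 16.5 V

R1' = 14.1 + 1.57 = 15.67 Ω (source resistance + R1).
V_th is the unloaded tap voltage: V_s · R2/(R1'+R2) = 21.6 × 0.7635 = 16.49 V.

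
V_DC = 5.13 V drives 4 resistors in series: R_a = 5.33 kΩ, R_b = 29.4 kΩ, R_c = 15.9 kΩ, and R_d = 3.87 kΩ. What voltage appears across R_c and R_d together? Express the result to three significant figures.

V ≈ 1.86 V

Series total: ΣR = 5.33 + 29.4 + 15.9 + 3.87 = 54.50 kΩ.
R_{R_c..R_d} = 15.9 + 3.87 = 19.77 kΩ.
By the voltage-divider rule, V = 5.13 × 19.77/54.50 = 1.861 V.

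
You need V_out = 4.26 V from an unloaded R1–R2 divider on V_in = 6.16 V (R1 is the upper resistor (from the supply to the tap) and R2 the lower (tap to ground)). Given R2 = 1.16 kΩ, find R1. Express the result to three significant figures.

R1 ≈ 0.517 kΩ

Required fraction k = V_out/V_in = 0.6916.
Rearranging, R1 = R2·(1−k)/k = 1.16 × 0.4460 = 0.5174 kΩ.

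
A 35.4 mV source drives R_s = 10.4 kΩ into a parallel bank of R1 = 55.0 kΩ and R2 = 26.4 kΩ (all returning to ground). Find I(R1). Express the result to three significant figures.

Combine the parallel branches: R_p = (1/55.0 + 1/26.4)⁻¹ = 17.84 kΩ.
V_A = 35.4 × 17.84/28.24 = 22.36 mV.
Branch current I = V_A/R1 = 22.36/55.0 = 0.4066 µA.
(Check via current divider: I_total = 1.254 µA; share G_k/ΣG = 0.3243 → same result.)

I ≈ 0.407 µA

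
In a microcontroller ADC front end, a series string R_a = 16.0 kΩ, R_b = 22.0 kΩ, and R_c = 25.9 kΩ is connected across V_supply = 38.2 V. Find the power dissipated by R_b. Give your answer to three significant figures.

Series current I = V_supply/ΣR = 38.2/63.90 = 0.5978 mA.
V(R_b) = I·R = 13.15 V; P = V·I = 13.15 × 0.5978 = 7.862 mW.

P ≈ 7.86 mW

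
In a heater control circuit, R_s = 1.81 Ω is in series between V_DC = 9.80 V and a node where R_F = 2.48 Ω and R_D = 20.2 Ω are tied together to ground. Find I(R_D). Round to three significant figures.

Equivalent of the parallel group: R_p = 2.209 Ω.
V_A = 9.80 × 2.209/4.019 = 5.386 V.
I(R_D) = V_A / R_D = 5.386/20.2 = 0.2666 A.
(Equivalently: I_total = 2.439 A, then current-divider fraction G_k/ΣG = 0.1093.)

I ≈ 0.267 A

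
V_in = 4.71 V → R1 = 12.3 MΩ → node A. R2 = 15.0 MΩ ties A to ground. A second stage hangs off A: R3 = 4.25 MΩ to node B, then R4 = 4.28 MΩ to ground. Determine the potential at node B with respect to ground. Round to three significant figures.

The second stage (R3 + R4 = 8.530 MΩ) loads node A in parallel with R2.
Effective lower resistance at A: R2 ‖ 8.530 = 5.438 MΩ.
First divider: V_A = V_in · 5.438/(12.3 + 5.438) = 1.444 V.
Stage 2 is unloaded, so V_B = V_A · R4/(R3+R4) = 1.444 × 4.28/8.530 = 0.7245 V.

V_B ≈ 0.724 V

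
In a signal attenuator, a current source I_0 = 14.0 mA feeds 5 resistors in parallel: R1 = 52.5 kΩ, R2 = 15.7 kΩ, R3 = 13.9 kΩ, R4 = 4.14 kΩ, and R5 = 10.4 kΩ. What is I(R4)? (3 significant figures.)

ΣG = 1/52.5 + 1/15.7 + 1/13.9 + 1/4.14 + 1/10.4 = 0.4924.
R4 takes the fraction G_k/ΣG = 0.2415/0.4924 = 0.4906, so I = 14.0 × 0.4906 = 6.868 mA.

I ≈ 6.87 mA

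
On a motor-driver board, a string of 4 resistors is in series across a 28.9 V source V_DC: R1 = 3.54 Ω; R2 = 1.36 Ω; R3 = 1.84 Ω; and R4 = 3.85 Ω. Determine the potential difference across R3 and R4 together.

V ≈ 15.5 V

Total series resistance ΣR = 3.54 + 1.36 + 1.84 + 3.85 = 10.59 Ω.
R_{R3..R4} = 1.84 + 3.85 = 5.690 Ω.
Voltage divider: V = V_DC · (5.690 / 10.59) = 28.9 × 0.5373 = 15.53 V.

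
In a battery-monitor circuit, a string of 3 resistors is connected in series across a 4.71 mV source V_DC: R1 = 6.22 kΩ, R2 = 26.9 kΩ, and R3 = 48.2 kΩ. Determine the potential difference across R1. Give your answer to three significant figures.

V ≈ 0.360 mV

ΣR = 6.22 + 26.9 + 48.2 = 81.32 kΩ.
V = V_DC · R/ΣR = 4.71 × 0.07649 = 0.3603 mV.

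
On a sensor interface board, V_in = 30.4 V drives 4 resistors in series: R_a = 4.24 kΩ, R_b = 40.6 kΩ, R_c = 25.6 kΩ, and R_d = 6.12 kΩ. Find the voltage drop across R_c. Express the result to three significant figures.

V ≈ 10.2 V

Series total: ΣR = 4.24 + 40.6 + 25.6 + 6.12 = 76.56 kΩ.
Voltage divider: V = V_in · (25.60 / 76.56) = 30.4 × 0.3344 = 10.17 V.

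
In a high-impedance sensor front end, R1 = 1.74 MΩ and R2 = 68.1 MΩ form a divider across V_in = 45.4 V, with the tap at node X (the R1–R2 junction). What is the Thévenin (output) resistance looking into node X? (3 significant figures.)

R_th ≈ 1.70 MΩ

Zeroing V_in shorts the top of R1 to ground, so R_th = R1 ‖ R2 = 1.697 MΩ.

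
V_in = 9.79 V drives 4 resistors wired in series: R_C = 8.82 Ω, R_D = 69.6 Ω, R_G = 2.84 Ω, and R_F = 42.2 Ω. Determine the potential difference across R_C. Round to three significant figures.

Total series resistance ΣR = 8.82 + 69.6 + 2.84 + 42.2 = 123.5 Ω.
By the voltage-divider rule, V = 9.79 × 8.820/123.5 = 0.6994 V.

V ≈ 0.699 V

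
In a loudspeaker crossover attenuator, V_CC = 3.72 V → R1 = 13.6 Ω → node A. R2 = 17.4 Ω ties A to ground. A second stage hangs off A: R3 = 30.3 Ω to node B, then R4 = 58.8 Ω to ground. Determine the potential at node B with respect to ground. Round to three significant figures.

Looking into the second stage from A: R3 + R4 = 89.10 Ω appears in parallel with R2.
R2 ‖ (R3+R4) = 14.56 Ω.
So V_A = 3.72 × 0.5170 = 1.923 V.
Stage 2 is unloaded, so V_B = V_A · R4/(R3+R4) = 1.923 × 58.8/89.10 = 1.269 V.

V_B ≈ 1.27 V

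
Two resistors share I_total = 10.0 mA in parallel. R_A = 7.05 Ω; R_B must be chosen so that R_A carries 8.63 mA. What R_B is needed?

R_B ≈ 44.4 Ω

Two-branch current divider: I_A = I_total · R_B/(R_A + R_B).
With f = 0.8630, R_B = R_A · f/(1−f) = 7.05 × 6.299 = 44.41 Ω.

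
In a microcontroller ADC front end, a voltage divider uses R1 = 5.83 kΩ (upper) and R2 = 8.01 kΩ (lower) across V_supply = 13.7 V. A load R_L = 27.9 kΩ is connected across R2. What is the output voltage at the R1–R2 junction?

First combine the lower leg with the load: R2 ‖ R_L = 6.223 kΩ.
Then V_out = V_supply · R2'/(R1 + R2') = 13.7 × 6.223/12.05 = 7.074 V.
(Unloaded it would be 7.93 V; the load pulls it down.)

V_out ≈ 7.07 V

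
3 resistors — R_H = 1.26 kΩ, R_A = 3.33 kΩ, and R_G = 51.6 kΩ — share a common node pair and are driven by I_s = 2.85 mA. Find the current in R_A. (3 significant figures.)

ΣG = 1/1.26 + 1/3.33 + 1/51.6 = 1.113.
Current divider: I(R_A) = I_s · G_k/ΣG = 2.85 × (0.3003/1.113) = 2.85 × 0.2697 = 0.7687 mA.

I ≈ 0.769 mA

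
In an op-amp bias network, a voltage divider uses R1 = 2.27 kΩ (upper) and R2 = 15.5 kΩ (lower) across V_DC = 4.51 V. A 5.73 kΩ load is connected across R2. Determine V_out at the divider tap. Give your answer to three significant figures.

R2 ‖ R_L = (15.5 × 5.73)/(15.5 + 5.73) = 4.183 kΩ.
Now apply the divider: V_out = 4.51 × 0.6483 = 2.924 V.
(Unloaded it would be 3.93 V; the load pulls it down.)

V_out ≈ 2.92 V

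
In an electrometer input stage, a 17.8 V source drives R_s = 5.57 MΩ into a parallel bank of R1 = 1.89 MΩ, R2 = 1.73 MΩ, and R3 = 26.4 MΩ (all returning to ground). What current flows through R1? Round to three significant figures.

I ≈ 1.28 µA

Combine the parallel branches: R_p = (1/1.89 + 1/1.73 + 1/26.4)⁻¹ = 0.8734 MΩ.
V_A = 17.8 × 0.8734/6.443 = 2.413 V.
I(R1) = V_A / R1 = 2.413/1.89 = 1.277 µA.
(Equivalently: I_total = 2.763 µA, then current-divider fraction G_k/ΣG = 0.4621.)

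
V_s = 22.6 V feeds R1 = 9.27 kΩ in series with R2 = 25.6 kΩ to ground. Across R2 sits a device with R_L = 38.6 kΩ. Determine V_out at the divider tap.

V_out ≈ 14.1 V

First combine the lower leg with the load: R2 ‖ R_L = 15.39 kΩ.
Voltage divider with the loaded lower leg: V_out = 22.6 × 15.39/(9.27 + 15.39) = 22.6 × 0.6241 = 14.11 V.
(Unloaded it would be 16.6 V; the load pulls it down.)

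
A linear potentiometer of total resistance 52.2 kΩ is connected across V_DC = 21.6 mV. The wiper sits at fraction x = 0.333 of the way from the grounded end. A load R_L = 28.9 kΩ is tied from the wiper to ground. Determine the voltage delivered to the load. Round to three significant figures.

V_out ≈ 5.13 mV

The pot divides into 34.82 kΩ above the wiper and 17.38 kΩ below.
(x·R_p) ‖ R_L = 10.85 kΩ.
Then V_out = V_DC · 10.85/(34.82 + 10.85) = 5.133 mV.
(Unloaded: V_out = x·V_DC = 7.19 mV.)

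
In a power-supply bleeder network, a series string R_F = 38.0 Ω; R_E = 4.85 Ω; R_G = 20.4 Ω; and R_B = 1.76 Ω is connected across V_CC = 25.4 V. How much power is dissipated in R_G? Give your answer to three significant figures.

P ≈ 3.11 W

ΣR = 65.01 Ω → I = 25.4/65.01 = 0.3907 A.
P(R_G) = I²·R_G = (0.3907)² × 20.4 = 3.114 W.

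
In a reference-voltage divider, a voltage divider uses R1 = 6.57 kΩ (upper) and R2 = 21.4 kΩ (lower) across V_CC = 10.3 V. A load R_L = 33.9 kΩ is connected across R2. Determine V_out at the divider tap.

V_out ≈ 6.86 V

R2 ‖ R_L = (21.4 × 33.9)/(21.4 + 33.9) = 13.12 kΩ.
Then V_out = V_CC · R2'/(R1 + R2') = 10.3 × 13.12/19.69 = 6.863 V.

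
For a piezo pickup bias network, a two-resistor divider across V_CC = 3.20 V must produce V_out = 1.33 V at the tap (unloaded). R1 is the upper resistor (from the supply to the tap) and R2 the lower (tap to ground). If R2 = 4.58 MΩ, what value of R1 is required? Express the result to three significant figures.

V_out/V_CC = R2/(R1+R2) = 0.4156.
R1 = R2·(1/k − 1) = 4.58 × 1.406 = 6.440 MΩ.

R1 ≈ 6.44 MΩ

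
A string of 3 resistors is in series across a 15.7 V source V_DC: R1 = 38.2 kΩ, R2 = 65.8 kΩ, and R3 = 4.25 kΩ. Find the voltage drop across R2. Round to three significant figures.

V ≈ 9.54 V

Series total: ΣR = 38.2 + 65.8 + 4.25 = 108.2 kΩ.
V = V_DC · R/ΣR = 15.7 × 0.6079 = 9.543 V.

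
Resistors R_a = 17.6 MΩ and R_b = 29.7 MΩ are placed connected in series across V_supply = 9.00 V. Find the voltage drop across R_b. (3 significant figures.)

Series total: ΣR = 17.6 + 29.7 = 47.30 MΩ.
By the voltage-divider rule, V = 9.00 × 29.70/47.30 = 5.651 V.

V ≈ 5.65 V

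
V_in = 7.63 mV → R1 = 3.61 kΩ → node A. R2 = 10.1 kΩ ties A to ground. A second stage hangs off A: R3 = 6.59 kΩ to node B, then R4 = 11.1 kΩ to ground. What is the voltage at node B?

Looking into the second stage from A: R3 + R4 = 17.69 kΩ appears in parallel with R2.
Effective lower resistance at A: R2 ‖ 17.69 = 6.429 kΩ.
V_A = 7.63 × 6.429/(3.61 + 6.429) = 4.886 mV.
V_B = V_A × 0.6275 = 3.066 mV.

V_B ≈ 3.07 mV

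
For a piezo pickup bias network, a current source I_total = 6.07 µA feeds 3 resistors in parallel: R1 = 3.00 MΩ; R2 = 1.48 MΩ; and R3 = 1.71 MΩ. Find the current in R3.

I ≈ 2.23 µA

ΣG = 1/3.00 + 1/1.48 + 1/1.71 = 1.594.
Current divider: I(R3) = I_total · G_k/ΣG = 6.07 × (0.5848/1.594) = 6.07 × 0.3669 = 2.227 µA.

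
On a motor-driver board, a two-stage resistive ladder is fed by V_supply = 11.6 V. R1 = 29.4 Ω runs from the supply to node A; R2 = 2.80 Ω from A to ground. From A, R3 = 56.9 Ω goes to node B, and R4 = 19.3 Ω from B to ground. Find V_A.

V_A ≈ 0.976 V

Looking into the second stage from A: R3 + R4 = 76.20 Ω appears in parallel with R2.
Effective lower resistance at A: R2 ‖ 76.20 = 2.701 Ω.
V_A = 11.6 × 2.701/(29.4 + 2.701) = 0.9760 V.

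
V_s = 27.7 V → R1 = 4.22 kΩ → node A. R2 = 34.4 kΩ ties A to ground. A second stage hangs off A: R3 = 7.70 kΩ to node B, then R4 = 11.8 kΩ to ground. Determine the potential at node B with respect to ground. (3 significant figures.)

V_B ≈ 12.5 V

Node A sees R2 in parallel with the series input of stage 2, R3 + R4 = 19.50 kΩ.
Effective lower resistance at A: R2 ‖ 19.50 = 12.45 kΩ.
First divider: V_A = V_s · 12.45/(4.22 + 12.45) = 20.69 V.
V_B = V_A × 0.6051 = 12.52 V.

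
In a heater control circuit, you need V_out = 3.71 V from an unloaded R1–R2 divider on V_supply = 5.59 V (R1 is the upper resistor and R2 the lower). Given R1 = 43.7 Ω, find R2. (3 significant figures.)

Required fraction k = V_out/V_supply = 0.6637.
Rearranging, R2 = R1·k/(1−k) = 43.7 × 1.973 = 86.24 Ω.

R2 ≈ 86.2 Ω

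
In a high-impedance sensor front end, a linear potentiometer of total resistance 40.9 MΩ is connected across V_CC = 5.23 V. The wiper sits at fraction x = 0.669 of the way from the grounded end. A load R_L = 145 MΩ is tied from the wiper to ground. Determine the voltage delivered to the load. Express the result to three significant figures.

V_out ≈ 3.29 V

Lower segment x·R_p = 27.36 MΩ; upper segment (1−x)·R_p = 13.54 MΩ.
Lower segment in parallel with the load: 27.36 ‖ 145 = 23.02 MΩ.
Loaded-divider output: V_out = 5.23 × 0.6297 = 3.293 V.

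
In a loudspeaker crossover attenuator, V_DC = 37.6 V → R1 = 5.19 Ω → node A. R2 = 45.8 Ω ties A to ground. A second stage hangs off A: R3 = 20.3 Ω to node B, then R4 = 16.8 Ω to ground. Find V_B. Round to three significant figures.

V_B ≈ 13.6 V

The second stage (R3 + R4 = 37.10 Ω) loads node A in parallel with R2.
Effective lower resistance at A: R2 ‖ 37.10 = 20.50 Ω.
V_A = 37.6 × 20.50/(5.19 + 20.50) = 30.00 V.
Stage 2 is unloaded, so V_B = V_A · R4/(R3+R4) = 30.00 × 16.8/37.10 = 13.59 V.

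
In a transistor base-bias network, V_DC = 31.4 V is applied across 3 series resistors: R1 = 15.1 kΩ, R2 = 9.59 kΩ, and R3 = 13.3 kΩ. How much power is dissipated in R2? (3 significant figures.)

ΣR = 37.99 kΩ → I = 31.4/37.99 = 0.8265 mA.
V(R2) = I·R = 7.926 V; P = V·I = 7.926 × 0.8265 = 6.551 mW.

P ≈ 6.55 mW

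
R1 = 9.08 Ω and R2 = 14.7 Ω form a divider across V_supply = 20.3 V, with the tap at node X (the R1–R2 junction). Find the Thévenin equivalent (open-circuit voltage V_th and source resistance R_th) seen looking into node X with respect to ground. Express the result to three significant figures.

With X open, the divider is unloaded: V_th = 20.3 × 14.7/23.78 = 12.55 V.
With V_supply suppressed (replaced by a short), R_th = R1 ‖ R2 = (9.080 × 14.7)/(9.080 + 14.7) = 5.613 Ω.

V_th ≈ 12.5 V, R_th ≈ 5.61 Ω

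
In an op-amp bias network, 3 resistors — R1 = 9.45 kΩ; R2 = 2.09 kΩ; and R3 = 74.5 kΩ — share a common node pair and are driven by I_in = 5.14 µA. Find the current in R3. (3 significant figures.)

I ≈ 0.115 µA

ΣG = 1/9.45 + 1/2.09 + 1/74.5 = 0.5977.
R3 takes the fraction G_k/ΣG = 0.01342/0.5977 = 0.02246, so I = 5.14 × 0.02246 = 0.1154 µA.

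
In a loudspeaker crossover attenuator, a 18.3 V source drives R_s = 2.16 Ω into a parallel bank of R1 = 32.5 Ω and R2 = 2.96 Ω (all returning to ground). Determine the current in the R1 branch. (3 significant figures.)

I ≈ 0.313 A

Combine the parallel branches: R_p = (1/32.5 + 1/2.96)⁻¹ = 2.713 Ω.
V_A by voltage divider: V_A = 18.3 × 2.713/(2.16 + 2.713) = 10.19 V.
I(R1) = V_A / R1 = 10.19/32.5 = 0.3135 A.
(Equivalently: I_total = 3.755 A, then current-divider fraction G_k/ΣG = 0.08347.)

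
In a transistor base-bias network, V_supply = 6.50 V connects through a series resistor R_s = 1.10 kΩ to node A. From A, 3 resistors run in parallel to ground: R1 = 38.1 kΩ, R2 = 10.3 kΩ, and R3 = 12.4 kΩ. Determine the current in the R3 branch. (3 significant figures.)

Equivalent of the parallel group: R_p = 4.902 kΩ.
V_A by voltage divider: V_A = 6.50 × 4.902/(1.10 + 4.902) = 5.309 V.
I(R3) = V_A / R3 = 5.309/12.4 = 0.4281 mA.

I ≈ 0.428 mA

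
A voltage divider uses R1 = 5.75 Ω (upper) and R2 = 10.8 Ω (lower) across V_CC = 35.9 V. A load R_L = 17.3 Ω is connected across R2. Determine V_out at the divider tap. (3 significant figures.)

The load sits in parallel with R2, giving an effective lower resistance R2' = R2·R_L/(R2+R_L) = 6.649 Ω.
Then V_out = V_CC · R2'/(R1 + R2') = 35.9 × 6.649/12.40 = 19.25 V.

V_out ≈ 19.3 V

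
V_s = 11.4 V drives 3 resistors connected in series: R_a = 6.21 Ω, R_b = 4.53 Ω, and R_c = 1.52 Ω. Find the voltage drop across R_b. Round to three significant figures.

ΣR = 6.21 + 4.53 + 1.52 = 12.26 Ω.
V = V_s · R/ΣR = 11.4 × 0.3695 = 4.212 V.

V ≈ 4.21 V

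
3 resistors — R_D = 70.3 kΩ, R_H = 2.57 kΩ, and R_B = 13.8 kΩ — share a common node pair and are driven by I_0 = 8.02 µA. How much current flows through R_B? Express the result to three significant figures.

ΣG = 1/70.3 + 1/2.57 + 1/13.8 = 0.4758.
R_B takes the fraction G_k/ΣG = 0.07246/0.4758 = 0.1523, so I = 8.02 × 0.1523 = 1.221 µA.

I ≈ 1.22 µA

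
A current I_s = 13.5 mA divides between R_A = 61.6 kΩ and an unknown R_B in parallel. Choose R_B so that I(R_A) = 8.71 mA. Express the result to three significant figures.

In a two-way split, I_A/I_s = R_B/(R_A + R_B).
With f = 0.6452, R_B = R_A · f/(1−f) = 61.6 × 1.818 = 112.0 kΩ.

R_B ≈ 112 kΩ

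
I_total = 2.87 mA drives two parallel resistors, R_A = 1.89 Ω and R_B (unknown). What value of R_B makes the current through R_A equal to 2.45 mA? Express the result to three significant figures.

In a two-way split, I_A/I_total = R_B/(R_A + R_B).
With f = 0.8537, R_B = R_A · f/(1−f) = 1.89 × 5.833 = 11.02 Ω.

R_B ≈ 11.0 Ω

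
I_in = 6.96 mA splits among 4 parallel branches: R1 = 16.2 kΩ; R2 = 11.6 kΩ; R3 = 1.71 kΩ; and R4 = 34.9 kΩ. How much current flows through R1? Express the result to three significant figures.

I ≈ 0.564 mA

Conductances: ΣG = 1/16.2 + 1/11.6 + 1/1.71 + 1/34.9 = 0.7614 (1/kΩ).
R1 takes the fraction G_k/ΣG = 0.06173/0.7614 = 0.08107, so I = 6.96 × 0.08107 = 0.5643 mA.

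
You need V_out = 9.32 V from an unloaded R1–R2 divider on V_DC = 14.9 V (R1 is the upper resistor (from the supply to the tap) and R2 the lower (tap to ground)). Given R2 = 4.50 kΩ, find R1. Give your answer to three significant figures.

The divider ratio is R2/(R1+R2) = 9.32/14.9 = 0.6255.
R1 = R2·(1/k − 1) = 4.50 × 0.5987 = 2.694 kΩ.

R1 ≈ 2.69 kΩ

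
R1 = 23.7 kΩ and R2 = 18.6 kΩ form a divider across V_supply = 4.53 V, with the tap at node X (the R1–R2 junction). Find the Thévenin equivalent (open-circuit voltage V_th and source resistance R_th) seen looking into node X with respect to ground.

V_th ≈ 1.99 V, R_th ≈ 10.4 kΩ

V_th is the unloaded tap voltage: V_supply · R2/(R1+R2) = 4.53 × 0.4397 = 1.992 V.
Looking into X with the source shorted: R_th = R1·R2/(R1+R2) = 23.70 × 18.6/42.30 = 10.42 kΩ.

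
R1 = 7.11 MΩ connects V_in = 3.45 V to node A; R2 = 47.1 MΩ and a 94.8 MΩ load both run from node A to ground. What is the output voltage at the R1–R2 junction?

The load sits in parallel with R2, giving an effective lower resistance R2' = R2·R_L/(R2+R_L) = 31.47 MΩ.
Now apply the divider: V_out = 3.45 × 0.8157 = 2.814 V.
(Unloaded it would be 3.00 V; the load pulls it down.)

V_out ≈ 2.81 V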